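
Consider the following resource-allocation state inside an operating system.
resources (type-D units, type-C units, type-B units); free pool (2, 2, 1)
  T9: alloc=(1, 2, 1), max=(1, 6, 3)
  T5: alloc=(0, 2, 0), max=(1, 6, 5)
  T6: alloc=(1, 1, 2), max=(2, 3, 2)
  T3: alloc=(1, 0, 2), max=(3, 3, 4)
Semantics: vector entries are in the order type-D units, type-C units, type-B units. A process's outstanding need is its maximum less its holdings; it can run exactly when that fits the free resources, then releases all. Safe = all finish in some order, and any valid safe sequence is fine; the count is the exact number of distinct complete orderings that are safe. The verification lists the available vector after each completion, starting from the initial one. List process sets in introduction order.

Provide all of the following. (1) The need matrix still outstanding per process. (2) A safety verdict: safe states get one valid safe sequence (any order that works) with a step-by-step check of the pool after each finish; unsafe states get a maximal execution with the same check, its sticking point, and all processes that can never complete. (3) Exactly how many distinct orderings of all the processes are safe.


(1) Need matrix, components ordered type-D units, type-C units, type-B units:
  T9: (0, 4, 2)
  T5: (1, 4, 5)
  T6: (1, 2, 0)
  T3: (2, 3, 2)
(2) UNSAFE.
Key observation: after T6, T3 complete, (4, 3, 5) is the best the pool ever gets, yet each leftover process wants more type-C units.
A maximal execution: T6, T3 — then nothing else fits. Step-by-step check:
  pool = (2, 2, 1)
  T6 needs (1, 2, 0) <= (2, 2, 1) -> finishes; pool += (1, 1, 2) = (3, 3, 3)
  T3 needs (2, 3, 2) <= (3, 3, 3) -> finishes; pool += (1, 0, 2) = (4, 3, 5)
  T9 still needs (0, 4, 2) but only (4, 3, 5) is free — short on type-C units
  T5 still needs (1, 4, 5) but only (4, 3, 5) is free — short on type-C units
Never able to finish: T9 and T5.
(3) Exactly 0 of the possible complete orderings are safe sequences.


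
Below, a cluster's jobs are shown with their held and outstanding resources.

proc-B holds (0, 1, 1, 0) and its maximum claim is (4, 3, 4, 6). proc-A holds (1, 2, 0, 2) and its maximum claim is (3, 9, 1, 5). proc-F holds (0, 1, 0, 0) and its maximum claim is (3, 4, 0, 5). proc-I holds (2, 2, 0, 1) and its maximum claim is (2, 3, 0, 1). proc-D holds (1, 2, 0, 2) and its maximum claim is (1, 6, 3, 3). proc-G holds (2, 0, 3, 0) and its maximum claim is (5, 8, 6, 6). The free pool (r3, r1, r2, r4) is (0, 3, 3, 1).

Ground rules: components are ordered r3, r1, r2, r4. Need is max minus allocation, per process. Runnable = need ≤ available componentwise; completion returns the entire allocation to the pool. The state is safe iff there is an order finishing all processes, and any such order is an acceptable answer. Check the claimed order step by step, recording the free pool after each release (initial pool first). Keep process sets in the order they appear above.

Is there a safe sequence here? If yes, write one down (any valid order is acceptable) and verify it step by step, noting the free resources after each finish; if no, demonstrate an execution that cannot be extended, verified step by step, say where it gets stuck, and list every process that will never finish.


SAFE. One safe sequence: proc-I, proc-D, proc-A, proc-G, proc-F, proc-B.
Key observation: reading the order forward, proc-D is the first process whose need (0, 4, 3, 1) meets the free pool (2, 5, 3, 2) exactly on a resource it requests.
Check, step by step:
  pool = (0, 3, 3, 1)
  run proc-I (needs (0, 1, 0, 0), free (0, 3, 3, 1)); after release of (2, 2, 0, 1) the pool is (2, 5, 3, 2)
  run proc-D (needs (0, 4, 3, 1), free (2, 5, 3, 2)); after release of (1, 2, 0, 2) the pool is (3, 7, 3, 4)
  run proc-A (needs (2, 7, 1, 3), free (3, 7, 3, 4)); after release of (1, 2, 0, 2) the pool is (4, 9, 3, 6)
  run proc-G (needs (3, 8, 3, 6), free (4, 9, 3, 6)); after release of (2, 0, 3, 0) the pool is (6, 9, 6, 6)
  run proc-F (needs (3, 3, 0, 5), free (6, 9, 6, 6)); after release of (0, 1, 0, 0) the pool is (6, 10, 6, 6)
  run proc-B (needs (4, 2, 3, 6), free (6, 10, 6, 6)); after release of (0, 1, 1, 0) the pool is (6, 11, 7, 6)


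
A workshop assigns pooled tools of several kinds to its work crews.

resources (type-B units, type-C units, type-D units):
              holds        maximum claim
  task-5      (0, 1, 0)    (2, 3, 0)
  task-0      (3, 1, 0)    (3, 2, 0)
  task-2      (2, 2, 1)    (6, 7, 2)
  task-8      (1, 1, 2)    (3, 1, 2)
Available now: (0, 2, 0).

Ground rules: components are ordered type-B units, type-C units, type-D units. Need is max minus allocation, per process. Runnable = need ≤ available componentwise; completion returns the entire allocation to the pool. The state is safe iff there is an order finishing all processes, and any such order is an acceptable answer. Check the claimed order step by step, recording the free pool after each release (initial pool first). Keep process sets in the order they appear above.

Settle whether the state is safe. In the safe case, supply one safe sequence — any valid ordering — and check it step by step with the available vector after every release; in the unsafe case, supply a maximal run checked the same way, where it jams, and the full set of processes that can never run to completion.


SAFE. One safe sequence: task-0, task-5, task-8, task-2.
Key observation: reading the order forward, task-2 is the first process whose need (4, 5, 1) meets the free pool (4, 5, 2) exactly on a resource it requests.
Walking it through:
  pool = (0, 2, 0)
  task-0: need (0, 1, 0) fits (0, 2, 0); releases (3, 1, 0), pool now (3, 3, 0)
  task-5: need (2, 2, 0) fits (3, 3, 0); releases (0, 1, 0), pool now (3, 4, 0)
  task-8: need (2, 0, 0) fits (3, 4, 0); releases (1, 1, 2), pool now (4, 5, 2)
  task-2: need (4, 5, 1) fits (4, 5, 2); releases (2, 2, 1), pool now (6, 7, 3)


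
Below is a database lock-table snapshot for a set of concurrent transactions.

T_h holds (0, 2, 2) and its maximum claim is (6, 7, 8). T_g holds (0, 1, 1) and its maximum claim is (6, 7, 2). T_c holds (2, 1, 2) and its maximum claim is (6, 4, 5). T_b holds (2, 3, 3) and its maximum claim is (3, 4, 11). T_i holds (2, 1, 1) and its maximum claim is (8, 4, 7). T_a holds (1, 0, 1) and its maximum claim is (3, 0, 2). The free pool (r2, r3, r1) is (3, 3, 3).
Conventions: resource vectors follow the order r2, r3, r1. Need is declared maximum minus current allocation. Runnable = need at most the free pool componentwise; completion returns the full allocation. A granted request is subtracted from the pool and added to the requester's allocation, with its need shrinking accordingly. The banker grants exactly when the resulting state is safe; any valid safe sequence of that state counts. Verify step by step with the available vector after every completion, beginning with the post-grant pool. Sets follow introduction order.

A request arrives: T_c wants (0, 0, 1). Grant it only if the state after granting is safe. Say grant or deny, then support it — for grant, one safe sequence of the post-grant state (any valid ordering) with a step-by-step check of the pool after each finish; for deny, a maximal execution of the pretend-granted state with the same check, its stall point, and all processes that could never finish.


GRANT — the state after the grant stays safe, e.g. via T_a, T_c, T_i, T_h, T_g, T_b.
Key observation: the grant leaves (3, 3, 2) free — enough for T_a, whose release restarts the cascade.
Step-by-step check of the post-grant state:
  pool = (3, 3, 2)
  T_a: need (2, 0, 1) fits (3, 3, 2); releases (1, 0, 1), pool now (4, 3, 3)
  T_c: need (4, 3, 2) fits (4, 3, 3); releases (2, 1, 3), pool now (6, 4, 6)
  T_i: need (6, 3, 6) fits (6, 4, 6); releases (2, 1, 1), pool now (8, 5, 7)
  T_h: need (6, 5, 6) fits (8, 5, 7); releases (0, 2, 2), pool now (8, 7, 9)
  T_g: need (6, 6, 1) fits (8, 7, 9); releases (0, 1, 1), pool now (8, 8, 10)
  T_b: need (1, 1, 8) fits (8, 8, 10); releases (2, 3, 3), pool now (10, 11, 13)


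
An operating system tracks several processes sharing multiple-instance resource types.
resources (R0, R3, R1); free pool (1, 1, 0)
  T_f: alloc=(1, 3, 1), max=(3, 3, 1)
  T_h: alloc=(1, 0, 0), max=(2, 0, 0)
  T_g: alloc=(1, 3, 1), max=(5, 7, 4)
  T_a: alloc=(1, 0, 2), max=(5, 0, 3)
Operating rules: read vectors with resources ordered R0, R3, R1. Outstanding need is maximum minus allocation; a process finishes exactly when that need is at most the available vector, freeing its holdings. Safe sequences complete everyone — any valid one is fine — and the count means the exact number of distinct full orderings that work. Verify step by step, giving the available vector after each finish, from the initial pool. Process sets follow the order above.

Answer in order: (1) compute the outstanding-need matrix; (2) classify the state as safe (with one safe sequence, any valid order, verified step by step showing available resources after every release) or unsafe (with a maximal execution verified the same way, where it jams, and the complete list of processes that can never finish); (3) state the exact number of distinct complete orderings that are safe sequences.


(1) Remaining need (order R0, R3, R1):
  T_f: (2, 0, 0)
  T_h: (1, 0, 0)
  T_g: (4, 4, 3)
  T_a: (4, 0, 1)
(2) UNSAFE.
Key observation: no order helps: past T_h, T_f, the free pool tops out at (3, 4, 1), below what each blocked process needs in R0.
The run T_h, T_f cannot be extended any further. Verifying each step:
  pool = (1, 1, 0)
  T_h needs (1, 0, 0) <= (1, 1, 0) -> finishes; pool += (1, 0, 0) = (2, 1, 0)
  T_f needs (2, 0, 0) <= (2, 1, 0) -> finishes; pool += (1, 3, 1) = (3, 4, 1)
  blocked: T_g wants (4, 4, 3), pool (3, 4, 1) — not enough R0 and R1
  blocked: T_a wants (4, 0, 1), pool (3, 4, 1) — not enough R0
Never able to finish: T_g and T_a.
(3) Precisely 0 of the possible complete orderings are safe sequences.


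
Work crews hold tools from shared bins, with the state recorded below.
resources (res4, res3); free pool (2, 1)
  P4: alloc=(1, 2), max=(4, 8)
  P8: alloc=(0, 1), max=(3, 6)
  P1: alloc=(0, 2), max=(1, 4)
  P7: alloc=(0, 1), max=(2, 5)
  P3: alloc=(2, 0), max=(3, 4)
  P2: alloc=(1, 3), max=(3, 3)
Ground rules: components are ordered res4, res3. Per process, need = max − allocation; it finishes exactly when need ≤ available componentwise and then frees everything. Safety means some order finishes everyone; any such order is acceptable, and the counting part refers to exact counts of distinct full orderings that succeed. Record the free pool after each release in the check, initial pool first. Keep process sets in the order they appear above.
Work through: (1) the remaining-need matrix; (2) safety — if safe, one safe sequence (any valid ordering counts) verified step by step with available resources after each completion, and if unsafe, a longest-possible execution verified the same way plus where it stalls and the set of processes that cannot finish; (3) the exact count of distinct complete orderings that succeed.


(1) Need matrix, components ordered res4, res3:
  P4: (3, 6)
  P8: (3, 5)
  P1: (1, 2)
  P7: (2, 4)
  P3: (1, 4)
  P2: (2, 0)
(2) The state is SAFE; one workable sequence: P2, P7, P1, P3, P4, P8.
Key observation: the order's first zero-slack moment is P2 ((2, 0) needed, (2, 1) free — a requested resource with nothing to spare).
Check, step by step:
  pool = (2, 1)
  P2 needs (2, 0) <= (2, 1) -> finishes; pool += (1, 3) = (3, 4)
  P7 needs (2, 4) <= (3, 4) -> finishes; pool += (0, 1) = (3, 5)
  P1 needs (1, 2) <= (3, 5) -> finishes; pool += (0, 2) = (3, 7)
  P3 needs (1, 4) <= (3, 7) -> finishes; pool += (2, 0) = (5, 7)
  P4 needs (3, 6) <= (5, 7) -> finishes; pool += (1, 2) = (6, 9)
  P8 needs (3, 5) <= (6, 9) -> finishes; pool += (0, 1) = (6, 10)
(3) Exactly 50 of the possible complete orderings are safe sequences.


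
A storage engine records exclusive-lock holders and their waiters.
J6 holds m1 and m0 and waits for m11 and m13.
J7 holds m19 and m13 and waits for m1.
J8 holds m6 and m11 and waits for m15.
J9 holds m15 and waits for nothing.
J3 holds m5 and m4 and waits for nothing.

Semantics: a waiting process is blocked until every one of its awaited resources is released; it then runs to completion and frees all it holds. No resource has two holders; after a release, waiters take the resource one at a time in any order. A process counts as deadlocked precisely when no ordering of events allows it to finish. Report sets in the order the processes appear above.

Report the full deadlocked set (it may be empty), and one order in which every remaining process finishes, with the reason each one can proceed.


Deadlocked set: J6 and J7.
Key observation: J6 -> J7 -> J6 is a circular wait — nothing in it can go first; no other process is dragged down with it.
A valid finishing order for the others: J9, J8, J3.
Step-by-step check:
  run J9 (it waits on nothing); releases m15
  J8 waits on m15 — all released -> runs and releases m6 and m11
  run J3 (it waits on nothing); releases m5 and m4


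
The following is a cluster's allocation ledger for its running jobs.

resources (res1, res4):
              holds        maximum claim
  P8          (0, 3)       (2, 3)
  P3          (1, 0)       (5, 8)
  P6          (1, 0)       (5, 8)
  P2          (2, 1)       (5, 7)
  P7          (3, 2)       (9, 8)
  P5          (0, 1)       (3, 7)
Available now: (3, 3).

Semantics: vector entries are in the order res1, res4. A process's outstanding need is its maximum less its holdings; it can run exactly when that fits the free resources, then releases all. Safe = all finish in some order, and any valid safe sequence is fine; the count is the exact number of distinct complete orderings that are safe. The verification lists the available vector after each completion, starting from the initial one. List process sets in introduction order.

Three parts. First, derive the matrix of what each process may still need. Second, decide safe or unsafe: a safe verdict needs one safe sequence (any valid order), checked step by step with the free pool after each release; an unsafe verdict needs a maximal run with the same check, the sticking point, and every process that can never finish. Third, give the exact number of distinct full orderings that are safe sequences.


(1) Need matrix, components ordered res1, res4:
  P8: (2, 0)
  P3: (4, 8)
  P6: (4, 8)
  P2: (3, 6)
  P7: (6, 6)
  P5: (3, 6)
(2) SAFE — a valid safe sequence is P8, P2, P5, P3, P6, P7.
Key observation: the first exact fit in this order is P2 — it needs (3, 6) with (3, 6) free, meeting a requested resource to the last unit.
Verifying each step:
  pool = (3, 3)
  P8 needs (2, 0) <= (3, 3) -> finishes; pool += (0, 3) = (3, 6)
  P2 needs (3, 6) <= (3, 6) -> finishes; pool += (2, 1) = (5, 7)
  P5 needs (3, 6) <= (5, 7) -> finishes; pool += (0, 1) = (5, 8)
  P3 needs (4, 8) <= (5, 8) -> finishes; pool += (1, 0) = (6, 8)
  P6 needs (4, 8) <= (6, 8) -> finishes; pool += (1, 0) = (7, 8)
  P7 needs (6, 6) <= (7, 8) -> finishes; pool += (3, 2) = (10, 10)
(3) The exact count: 8 of the possible complete orderings are safe sequences.


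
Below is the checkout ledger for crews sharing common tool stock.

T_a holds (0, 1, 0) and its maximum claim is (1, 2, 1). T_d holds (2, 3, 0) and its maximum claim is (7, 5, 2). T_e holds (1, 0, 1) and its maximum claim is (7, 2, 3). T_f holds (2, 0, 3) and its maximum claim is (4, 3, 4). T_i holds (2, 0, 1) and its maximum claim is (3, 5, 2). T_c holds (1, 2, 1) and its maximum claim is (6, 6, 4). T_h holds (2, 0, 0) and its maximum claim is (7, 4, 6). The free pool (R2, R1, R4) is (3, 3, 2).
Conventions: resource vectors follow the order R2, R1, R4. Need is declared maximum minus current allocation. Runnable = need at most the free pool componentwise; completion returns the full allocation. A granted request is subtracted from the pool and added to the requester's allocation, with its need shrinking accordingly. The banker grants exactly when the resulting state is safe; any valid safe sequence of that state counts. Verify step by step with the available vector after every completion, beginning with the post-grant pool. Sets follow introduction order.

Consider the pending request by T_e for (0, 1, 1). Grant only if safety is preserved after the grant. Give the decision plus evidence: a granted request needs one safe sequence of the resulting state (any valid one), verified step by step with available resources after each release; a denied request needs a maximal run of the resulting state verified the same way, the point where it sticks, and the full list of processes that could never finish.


GRANT — the state after the grant stays safe, e.g. via T_a, T_f, T_d, T_e, T_i, T_c, T_h.
Key observation: after the grant the pool drops to (3, 2, 1), which still lets T_a finish first and unwind the rest.
Check on the post-grant state, step by step:
  pool = (3, 2, 1)
  run T_a (needs (1, 1, 1), free (3, 2, 1)); after release of (0, 1, 0) the pool is (3, 3, 1)
  run T_f (needs (2, 3, 1), free (3, 3, 1)); after release of (2, 0, 3) the pool is (5, 3, 4)
  run T_d (needs (5, 2, 2), free (5, 3, 4)); after release of (2, 3, 0) the pool is (7, 6, 4)
  run T_e (needs (6, 1, 1), free (7, 6, 4)); after release of (1, 1, 2) the pool is (8, 7, 6)
  run T_i (needs (1, 5, 1), free (8, 7, 6)); after release of (2, 0, 1) the pool is (10, 7, 7)
  run T_c (needs (5, 4, 3), free (10, 7, 7)); after release of (1, 2, 1) the pool is (11, 9, 8)
  run T_h (needs (5, 4, 6), free (11, 9, 8)); after release of (2, 0, 0) the pool is (13, 9, 8)


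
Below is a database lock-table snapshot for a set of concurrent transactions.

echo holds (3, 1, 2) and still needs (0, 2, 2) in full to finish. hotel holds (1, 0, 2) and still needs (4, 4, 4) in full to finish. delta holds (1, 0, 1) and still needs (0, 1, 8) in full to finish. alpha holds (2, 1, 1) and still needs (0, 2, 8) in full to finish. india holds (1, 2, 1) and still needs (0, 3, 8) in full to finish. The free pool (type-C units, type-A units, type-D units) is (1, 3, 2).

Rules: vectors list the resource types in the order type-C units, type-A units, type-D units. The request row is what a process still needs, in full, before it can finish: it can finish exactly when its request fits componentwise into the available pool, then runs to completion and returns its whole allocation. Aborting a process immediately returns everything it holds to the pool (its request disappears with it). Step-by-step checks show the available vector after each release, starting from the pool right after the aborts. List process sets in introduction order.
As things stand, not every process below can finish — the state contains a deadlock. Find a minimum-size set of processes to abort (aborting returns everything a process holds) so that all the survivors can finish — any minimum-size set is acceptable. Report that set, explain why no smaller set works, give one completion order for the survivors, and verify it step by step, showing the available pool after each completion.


The answer: abort alpha and india.
Key observation: before aborting alpha and india, delta was permanently blocked — no order could ever run it; afterwards it completes at step 3.
Minimality, checking each single-abort alternative: echo alone leaves delta blocked (short on type-D units); hotel alone leaves delta blocked (short on type-D units); delta alone leaves alpha blocked (short on type-D units); alpha alone leaves delta blocked (short on type-D units); india alone leaves delta blocked (short on type-D units).
One survivor order: echo, hotel, delta. Step-by-step check (post-abort pool first):
  pool = (4, 6, 4)
  run echo (needs (0, 2, 2), free (4, 6, 4)); after release of (3, 1, 2) the pool is (7, 7, 6)
  run hotel (needs (4, 4, 4), free (7, 7, 6)); after release of (1, 0, 2) the pool is (8, 7, 8)
  run delta (needs (0, 1, 8), free (8, 7, 8)); after release of (1, 0, 1) the pool is (9, 7, 9)


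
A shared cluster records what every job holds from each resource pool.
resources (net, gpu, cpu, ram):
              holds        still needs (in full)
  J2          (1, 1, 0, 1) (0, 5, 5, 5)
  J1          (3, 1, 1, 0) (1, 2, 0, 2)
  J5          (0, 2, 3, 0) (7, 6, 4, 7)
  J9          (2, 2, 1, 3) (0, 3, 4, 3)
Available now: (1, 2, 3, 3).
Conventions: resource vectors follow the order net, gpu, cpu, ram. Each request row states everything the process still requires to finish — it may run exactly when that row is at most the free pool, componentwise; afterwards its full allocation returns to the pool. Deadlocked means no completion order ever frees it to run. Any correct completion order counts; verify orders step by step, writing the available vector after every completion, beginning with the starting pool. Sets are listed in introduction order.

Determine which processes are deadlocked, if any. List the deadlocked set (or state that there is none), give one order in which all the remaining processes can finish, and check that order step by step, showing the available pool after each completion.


Nothing here is deadlocked.
Key observation: there is always a runnable process — J1 first — so the state unwinds completely.
The rest can finish in the order J1, J9, J2, J5. Verifying each step:
  pool = (1, 2, 3, 3)
  run J1 (needs (1, 2, 0, 2), free (1, 2, 3, 3)); after release of (3, 1, 1, 0) the pool is (4, 3, 4, 3)
  run J9 (needs (0, 3, 4, 3), free (4, 3, 4, 3)); after release of (2, 2, 1, 3) the pool is (6, 5, 5, 6)
  run J2 (needs (0, 5, 5, 5), free (6, 5, 5, 6)); after release of (1, 1, 0, 1) the pool is (7, 6, 5, 7)
  run J5 (needs (7, 6, 4, 7), free (7, 6, 5, 7)); after release of (0, 2, 3, 0) the pool is (7, 8, 8, 7)


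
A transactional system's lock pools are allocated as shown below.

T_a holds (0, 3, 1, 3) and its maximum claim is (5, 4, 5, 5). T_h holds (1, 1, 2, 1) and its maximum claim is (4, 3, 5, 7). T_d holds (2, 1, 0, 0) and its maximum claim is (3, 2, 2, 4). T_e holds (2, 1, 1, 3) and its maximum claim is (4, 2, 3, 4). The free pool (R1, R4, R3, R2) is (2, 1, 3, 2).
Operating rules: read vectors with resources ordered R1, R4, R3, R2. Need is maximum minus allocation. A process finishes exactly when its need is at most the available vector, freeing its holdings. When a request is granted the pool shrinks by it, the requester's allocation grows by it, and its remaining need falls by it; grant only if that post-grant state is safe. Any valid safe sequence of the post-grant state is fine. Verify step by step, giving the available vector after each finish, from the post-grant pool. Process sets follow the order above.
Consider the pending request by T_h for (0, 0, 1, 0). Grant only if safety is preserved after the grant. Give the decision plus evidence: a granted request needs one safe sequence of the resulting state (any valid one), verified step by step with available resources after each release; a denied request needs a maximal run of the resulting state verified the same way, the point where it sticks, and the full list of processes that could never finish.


DENY: after the grant no complete ordering would exist.
Key observation: after T_e, T_d the pool peaks at (6, 3, 3, 5), and each blocked process is short somewhere: T_a on R3; T_h on R2.
On the post-grant state, T_e, T_d is a maximal run — nothing extends it. Walking it through:
  pool = (2, 1, 2, 2)
  run T_e (needs (2, 1, 2, 1), free (2, 1, 2, 2)); after release of (2, 1, 1, 3) the pool is (4, 2, 3, 5)
  run T_d (needs (1, 1, 2, 4), free (4, 2, 3, 5)); after release of (2, 1, 0, 0) the pool is (6, 3, 3, 5)
  T_a still needs (5, 1, 4, 2) but only (6, 3, 3, 5) is free — short on R3
  T_h still needs (3, 2, 2, 6) but only (6, 3, 3, 5) is free — short on R2
Had the request been granted, T_a and T_h could never finish.


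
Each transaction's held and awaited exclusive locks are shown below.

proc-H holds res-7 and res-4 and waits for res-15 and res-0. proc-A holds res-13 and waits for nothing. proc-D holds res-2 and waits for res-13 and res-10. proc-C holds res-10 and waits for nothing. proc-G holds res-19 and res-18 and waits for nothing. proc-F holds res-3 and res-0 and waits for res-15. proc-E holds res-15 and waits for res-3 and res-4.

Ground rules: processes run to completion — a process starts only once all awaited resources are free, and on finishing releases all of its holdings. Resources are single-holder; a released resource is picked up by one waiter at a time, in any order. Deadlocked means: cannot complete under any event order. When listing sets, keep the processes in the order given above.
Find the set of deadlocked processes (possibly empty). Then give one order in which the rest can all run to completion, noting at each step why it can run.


Deadlocked set: proc-H, proc-F and proc-E.
Key observation: the loop proc-H -> proc-F -> proc-E -> proc-H blocks itself forever; no other process is dragged down with it.
The rest can finish in the order proc-A, proc-C, proc-D, proc-G.
Step-by-step check:
  proc-A: no waits; runs immediately, freeing res-13
  proc-C: no waits; runs immediately, freeing res-10
  proc-D waits on res-13 and res-10 — all released -> runs and releases res-2
  proc-G: no waits; runs immediately, freeing res-19 and res-18


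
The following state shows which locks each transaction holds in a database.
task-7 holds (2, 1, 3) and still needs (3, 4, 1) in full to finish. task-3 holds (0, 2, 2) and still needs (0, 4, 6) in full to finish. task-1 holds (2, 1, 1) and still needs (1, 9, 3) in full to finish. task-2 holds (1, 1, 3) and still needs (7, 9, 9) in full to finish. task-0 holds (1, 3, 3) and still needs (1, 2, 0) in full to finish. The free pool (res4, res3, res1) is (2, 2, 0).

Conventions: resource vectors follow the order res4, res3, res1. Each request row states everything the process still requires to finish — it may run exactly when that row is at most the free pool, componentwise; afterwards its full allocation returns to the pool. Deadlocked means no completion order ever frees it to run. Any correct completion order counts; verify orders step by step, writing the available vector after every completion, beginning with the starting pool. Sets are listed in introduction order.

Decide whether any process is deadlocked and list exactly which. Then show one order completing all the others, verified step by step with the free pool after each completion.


The deadlocked set is task-1 and task-2.
Key observation: task-0, task-7, task-3 can finish, but then (5, 8, 8) is all there is, and the blocked group's res3 demands exceed it.
One completion order for the rest: task-0, task-7, task-3. Check, step by step:
  pool = (2, 2, 0)
  task-0 needs (1, 2, 0) <= (2, 2, 0) -> finishes; pool += (1, 3, 3) = (3, 5, 3)
  task-7 needs (3, 4, 1) <= (3, 5, 3) -> finishes; pool += (2, 1, 3) = (5, 6, 6)
  task-3 needs (0, 4, 6) <= (5, 6, 6) -> finishes; pool += (0, 2, 2) = (5, 8, 8)
None of the blocked processes ever fits:
  task-1 still needs (1, 9, 3) but only (5, 8, 8) is free — short on res3
  task-2 still needs (7, 9, 9) but only (5, 8, 8) is free — short on res4, res3 and res1


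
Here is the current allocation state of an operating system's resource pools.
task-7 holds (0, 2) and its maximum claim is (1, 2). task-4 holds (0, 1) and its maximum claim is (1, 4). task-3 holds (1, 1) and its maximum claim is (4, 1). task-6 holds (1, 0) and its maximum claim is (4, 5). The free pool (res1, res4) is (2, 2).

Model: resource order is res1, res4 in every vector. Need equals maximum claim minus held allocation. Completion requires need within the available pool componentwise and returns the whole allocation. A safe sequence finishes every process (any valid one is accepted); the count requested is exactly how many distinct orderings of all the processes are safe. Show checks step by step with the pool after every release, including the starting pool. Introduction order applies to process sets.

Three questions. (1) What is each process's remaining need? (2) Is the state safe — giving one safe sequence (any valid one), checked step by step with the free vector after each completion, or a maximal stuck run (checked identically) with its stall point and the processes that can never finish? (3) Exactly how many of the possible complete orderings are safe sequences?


(1) Outstanding need per process (order res1, res4):
  task-7: (1, 0)
  task-4: (1, 3)
  task-3: (3, 0)
  task-6: (3, 5)
(2) UNSAFE — no complete ordering exists.
Key observation: even finishing task-7, task-4 leaves just (2, 5) free — too little res1 for any of the remaining processes.
The run task-7, task-4 cannot be extended any further. Verifying each step:
  pool = (2, 2)
  run task-7 (needs (1, 0), free (2, 2)); after release of (0, 2) the pool is (2, 4)
  run task-4 (needs (1, 3), free (2, 4)); after release of (0, 1) the pool is (2, 5)
  task-3 cannot run: need (3, 0) vs free (2, 5) (insufficient res1)
  task-6 cannot run: need (3, 5) vs free (2, 5) (insufficient res1)
Processes that can never finish: task-3 and task-6.
(3) The exact count: 0 of the possible complete orderings are safe sequences.


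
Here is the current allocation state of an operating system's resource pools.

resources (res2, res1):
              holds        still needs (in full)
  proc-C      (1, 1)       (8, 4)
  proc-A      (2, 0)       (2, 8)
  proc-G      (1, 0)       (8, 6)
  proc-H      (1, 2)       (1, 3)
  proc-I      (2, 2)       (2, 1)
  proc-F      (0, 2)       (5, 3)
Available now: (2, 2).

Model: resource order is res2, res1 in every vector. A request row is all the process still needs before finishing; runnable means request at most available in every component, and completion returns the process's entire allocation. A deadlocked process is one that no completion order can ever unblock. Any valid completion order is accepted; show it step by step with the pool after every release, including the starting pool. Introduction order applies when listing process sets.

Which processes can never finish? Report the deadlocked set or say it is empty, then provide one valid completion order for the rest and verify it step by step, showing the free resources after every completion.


Deadlocked: proc-C and proc-G.
Key observation: no order helps: past proc-I, proc-H, proc-F, proc-A, the free pool tops out at (7, 8), below what each blocked process needs in res2.
The rest can finish in the order proc-I, proc-H, proc-F, proc-A. Step-by-step check:
  pool = (2, 2)
  run proc-I (needs (2, 1), free (2, 2)); after release of (2, 2) the pool is (4, 4)
  run proc-H (needs (1, 3), free (4, 4)); after release of (1, 2) the pool is (5, 6)
  run proc-F (needs (5, 3), free (5, 6)); after release of (0, 2) the pool is (5, 8)
  run proc-A (needs (2, 8), free (5, 8)); after release of (2, 0) the pool is (7, 8)
The blocked processes can never fit:
  proc-C still needs (8, 4) but only (7, 8) is free — short on res2
  proc-G still needs (8, 6) but only (7, 8) is free — short on res2


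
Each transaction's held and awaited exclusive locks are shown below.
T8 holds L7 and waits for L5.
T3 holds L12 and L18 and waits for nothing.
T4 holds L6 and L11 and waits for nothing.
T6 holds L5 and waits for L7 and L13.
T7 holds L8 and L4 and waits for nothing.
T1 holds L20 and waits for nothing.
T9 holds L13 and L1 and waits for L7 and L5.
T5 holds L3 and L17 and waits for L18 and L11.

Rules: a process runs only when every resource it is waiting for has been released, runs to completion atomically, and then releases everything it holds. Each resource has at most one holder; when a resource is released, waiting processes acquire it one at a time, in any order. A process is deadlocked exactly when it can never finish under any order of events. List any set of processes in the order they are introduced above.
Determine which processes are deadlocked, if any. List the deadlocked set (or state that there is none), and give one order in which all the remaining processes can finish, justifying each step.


The deadlocked set is T8, T6 and T9.
Key observation: T8 -> T6 -> T8 is a circular wait — nothing in it can go first; T9 is caught in further circular waits.
One completion order for the rest: T7, T4, T3, T1, T5.
Verifying each step:
  T7 waits on nothing -> runs at once and releases L8 and L4
  T4 waits on nothing -> runs at once and releases L6 and L11
  T3 waits on nothing -> runs at once and releases L12 and L18
  T1 waits on nothing -> runs at once and releases L20
  T5: everything it awaited (L18 and L11) is free; runs, freeing L3 and L17


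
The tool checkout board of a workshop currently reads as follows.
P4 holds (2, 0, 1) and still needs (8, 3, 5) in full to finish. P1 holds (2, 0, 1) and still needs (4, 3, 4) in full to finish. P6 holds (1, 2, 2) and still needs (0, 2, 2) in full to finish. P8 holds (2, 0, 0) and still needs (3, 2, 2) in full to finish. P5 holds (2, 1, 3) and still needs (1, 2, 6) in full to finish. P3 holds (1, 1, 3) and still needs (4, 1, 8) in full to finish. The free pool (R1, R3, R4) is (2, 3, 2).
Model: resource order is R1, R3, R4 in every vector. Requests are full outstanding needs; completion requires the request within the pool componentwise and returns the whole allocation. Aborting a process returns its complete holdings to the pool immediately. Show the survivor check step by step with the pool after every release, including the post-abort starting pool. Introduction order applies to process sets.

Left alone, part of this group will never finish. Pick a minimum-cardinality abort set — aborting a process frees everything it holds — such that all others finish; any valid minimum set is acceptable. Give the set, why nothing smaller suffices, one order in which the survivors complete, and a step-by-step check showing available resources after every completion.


The answer: abort P4.
Key observation: P5 had no path to completion before; after the abort of P4 ((2, 0, 1) returned), step 4 is where it fits.
No smaller set exists: with zero aborts the deadlock remains.
Survivors finish in the order: P8, P6, P1, P5, P3. Verifying each step (pool after the aborts first):
  pool = (4, 3, 3)
  run P8 (needs (3, 2, 2), free (4, 3, 3)); after release of (2, 0, 0) the pool is (6, 3, 3)
  run P6 (needs (0, 2, 2), free (6, 3, 3)); after release of (1, 2, 2) the pool is (7, 5, 5)
  run P1 (needs (4, 3, 4), free (7, 5, 5)); after release of (2, 0, 1) the pool is (9, 5, 6)
  run P5 (needs (1, 2, 6), free (9, 5, 6)); after release of (2, 1, 3) the pool is (11, 6, 9)
  run P3 (needs (4, 1, 8), free (11, 6, 9)); after release of (1, 1, 3) the pool is (12, 7, 12)


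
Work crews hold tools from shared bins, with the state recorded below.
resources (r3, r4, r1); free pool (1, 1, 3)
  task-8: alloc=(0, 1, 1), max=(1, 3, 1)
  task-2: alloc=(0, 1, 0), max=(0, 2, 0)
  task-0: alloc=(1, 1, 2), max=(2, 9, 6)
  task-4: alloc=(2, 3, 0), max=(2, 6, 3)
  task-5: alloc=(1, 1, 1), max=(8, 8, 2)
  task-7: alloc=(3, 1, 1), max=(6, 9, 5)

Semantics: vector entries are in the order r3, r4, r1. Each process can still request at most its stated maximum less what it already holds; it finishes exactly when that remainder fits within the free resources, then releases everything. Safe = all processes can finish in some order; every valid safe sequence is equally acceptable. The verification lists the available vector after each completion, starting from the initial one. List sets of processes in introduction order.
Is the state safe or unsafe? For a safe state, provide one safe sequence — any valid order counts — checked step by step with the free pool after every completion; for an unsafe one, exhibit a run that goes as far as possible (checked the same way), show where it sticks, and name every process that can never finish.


UNSAFE — no complete ordering exists.
Key observation: task-2, task-8, task-4 can finish, but then (3, 6, 4) is all there is, and the blocked group's r4 demands exceed it.
The run task-2, task-8, task-4 cannot be extended any further. Walking it through:
  pool = (1, 1, 3)
  task-2: need (0, 1, 0) fits (1, 1, 3); releases (0, 1, 0), pool now (1, 2, 3)
  task-8: need (1, 2, 0) fits (1, 2, 3); releases (0, 1, 1), pool now (1, 3, 4)
  task-4: need (0, 3, 3) fits (1, 3, 4); releases (2, 3, 0), pool now (3, 6, 4)
  task-0 cannot run: need (1, 8, 4) vs free (3, 6, 4) (insufficient r4)
  task-5 cannot run: need (7, 7, 1) vs free (3, 6, 4) (insufficient r3 and r4)
  task-7 cannot run: need (3, 8, 4) vs free (3, 6, 4) (insufficient r4)
Permanently blocked: task-0, task-5 and task-7.


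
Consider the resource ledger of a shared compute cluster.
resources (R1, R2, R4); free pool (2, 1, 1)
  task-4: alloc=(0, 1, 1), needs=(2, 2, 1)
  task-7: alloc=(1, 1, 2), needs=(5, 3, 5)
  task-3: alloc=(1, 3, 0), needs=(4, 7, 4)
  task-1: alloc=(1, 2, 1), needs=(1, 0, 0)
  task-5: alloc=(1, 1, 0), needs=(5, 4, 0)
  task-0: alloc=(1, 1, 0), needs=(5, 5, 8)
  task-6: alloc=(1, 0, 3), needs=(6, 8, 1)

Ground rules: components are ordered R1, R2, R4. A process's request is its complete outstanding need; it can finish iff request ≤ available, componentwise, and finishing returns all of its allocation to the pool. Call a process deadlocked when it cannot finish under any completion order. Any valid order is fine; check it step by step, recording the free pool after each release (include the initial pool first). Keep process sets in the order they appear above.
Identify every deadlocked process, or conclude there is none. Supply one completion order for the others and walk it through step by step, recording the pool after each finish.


Deadlocked set: task-7, task-3, task-5, task-0 and task-6.
Key observation: R1 is the bottleneck — with task-1, task-4 done the pool holds (3, 4, 3), short of every remaining need.
One completion order for the rest: task-1, task-4. Check, step by step:
  pool = (2, 1, 1)
  task-1: need (1, 0, 0) fits (2, 1, 1); releases (1, 2, 1), pool now (3, 3, 2)
  task-4: need (2, 2, 1) fits (3, 3, 2); releases (0, 1, 1), pool now (3, 4, 3)
The blocked processes can never fit:
  task-7 cannot run: need (5, 3, 5) vs free (3, 4, 3) (insufficient R1 and R4)
  task-3 cannot run: need (4, 7, 4) vs free (3, 4, 3) (insufficient R1, R2 and R4)
  task-5 cannot run: need (5, 4, 0) vs free (3, 4, 3) (insufficient R1)
  task-0 cannot run: need (5, 5, 8) vs free (3, 4, 3) (insufficient R1, R2 and R4)
  task-6 cannot run: need (6, 8, 1) vs free (3, 4, 3) (insufficient R1 and R2)


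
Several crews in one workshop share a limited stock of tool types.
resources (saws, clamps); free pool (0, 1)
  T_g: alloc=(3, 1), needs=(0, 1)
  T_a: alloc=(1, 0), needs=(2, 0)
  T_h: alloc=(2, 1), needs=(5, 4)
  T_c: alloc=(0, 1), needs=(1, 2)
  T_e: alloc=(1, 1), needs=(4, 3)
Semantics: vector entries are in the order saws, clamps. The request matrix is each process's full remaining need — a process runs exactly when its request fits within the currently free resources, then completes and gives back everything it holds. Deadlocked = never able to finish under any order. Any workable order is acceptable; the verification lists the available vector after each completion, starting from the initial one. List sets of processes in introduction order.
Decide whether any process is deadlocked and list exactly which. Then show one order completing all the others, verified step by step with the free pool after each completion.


The deadlocked set is empty.
Key observation: starting with T_g, each completion frees enough for the next — no one is permanently blocked.
One completion order for the rest: T_g, T_a, T_c, T_e, T_h. Verifying each step:
  pool = (0, 1)
  T_g: need (0, 1) fits (0, 1); releases (3, 1), pool now (3, 2)
  T_a: need (2, 0) fits (3, 2); releases (1, 0), pool now (4, 2)
  T_c: need (1, 2) fits (4, 2); releases (0, 1), pool now (4, 3)
  T_e: need (4, 3) fits (4, 3); releases (1, 1), pool now (5, 4)
  T_h: need (5, 4) fits (5, 4); releases (2, 1), pool now (7, 5)


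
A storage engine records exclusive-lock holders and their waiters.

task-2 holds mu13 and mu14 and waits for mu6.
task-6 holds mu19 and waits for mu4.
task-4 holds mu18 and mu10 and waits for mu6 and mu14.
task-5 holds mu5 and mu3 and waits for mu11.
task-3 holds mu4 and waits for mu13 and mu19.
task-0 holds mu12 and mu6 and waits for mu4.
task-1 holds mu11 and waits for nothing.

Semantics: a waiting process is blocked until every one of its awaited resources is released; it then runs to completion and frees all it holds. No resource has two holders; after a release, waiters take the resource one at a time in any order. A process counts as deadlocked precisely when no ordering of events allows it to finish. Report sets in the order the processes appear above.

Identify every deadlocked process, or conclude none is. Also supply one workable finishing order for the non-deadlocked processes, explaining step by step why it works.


Deadlocked set: task-2, task-6, task-4, task-3 and task-0.
Key observation: along task-2 -> task-0 -> task-3 -> task-2, each member waits on what the next one holds — a deadlock; task-6 is caught in further circular waits and task-4 waits into the deadlock from upstream.
The rest can finish in the order task-1, task-5.
Step-by-step check:
  task-1 waits on nothing -> runs at once and releases mu11
  task-5 waits on mu11 — all released -> runs and releases mu5 and mu3
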